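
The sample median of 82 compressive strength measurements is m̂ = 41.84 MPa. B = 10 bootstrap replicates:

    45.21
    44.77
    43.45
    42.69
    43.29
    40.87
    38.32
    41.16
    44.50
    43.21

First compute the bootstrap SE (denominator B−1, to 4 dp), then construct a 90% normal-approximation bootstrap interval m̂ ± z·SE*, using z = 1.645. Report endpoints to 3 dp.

Mean of replicates = 42.7470; sum of squared deviations = 39.8786; SE* = √(39.8786/9) = 2.1050
Margin = 1.645 × 2.1050 = 3.4627
Interval: 41.84 ± 3.4627

(38.377, 45.303)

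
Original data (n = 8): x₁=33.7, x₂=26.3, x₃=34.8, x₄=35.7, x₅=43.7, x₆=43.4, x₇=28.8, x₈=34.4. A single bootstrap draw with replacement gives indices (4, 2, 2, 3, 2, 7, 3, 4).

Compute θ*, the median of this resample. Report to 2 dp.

Resample values: 35.7, 26.3, 26.3, 34.8, 26.3, 28.8, 34.8, 35.7.
Sorted: 26.3, 26.3, 26.3, 28.8, 34.8, 34.8, 35.7, 35.7
Median = average of the two middle values = 31.80

θ* = 31.80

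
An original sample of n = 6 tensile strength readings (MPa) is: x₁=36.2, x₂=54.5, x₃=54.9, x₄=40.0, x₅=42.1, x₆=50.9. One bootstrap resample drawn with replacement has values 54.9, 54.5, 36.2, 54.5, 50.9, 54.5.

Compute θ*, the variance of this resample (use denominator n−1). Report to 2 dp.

Mean = 50.9167; sum of squared deviations = 270.9683
s² = 270.9683 / 5 = 54.1937

θ* = 54.19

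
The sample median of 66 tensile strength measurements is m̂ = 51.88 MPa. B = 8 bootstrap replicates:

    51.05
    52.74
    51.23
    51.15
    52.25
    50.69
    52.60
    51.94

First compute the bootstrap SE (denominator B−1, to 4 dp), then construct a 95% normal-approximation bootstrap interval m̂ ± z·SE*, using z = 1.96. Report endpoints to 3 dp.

(50.359, 53.401)

Mean of replicates = 51.7062; sum of squared deviations = 4.2174; SE* = √(4.2174/7) = 0.7762
Margin = 1.96 × 0.7762 = 1.5214
Interval: 51.88 ± 1.5214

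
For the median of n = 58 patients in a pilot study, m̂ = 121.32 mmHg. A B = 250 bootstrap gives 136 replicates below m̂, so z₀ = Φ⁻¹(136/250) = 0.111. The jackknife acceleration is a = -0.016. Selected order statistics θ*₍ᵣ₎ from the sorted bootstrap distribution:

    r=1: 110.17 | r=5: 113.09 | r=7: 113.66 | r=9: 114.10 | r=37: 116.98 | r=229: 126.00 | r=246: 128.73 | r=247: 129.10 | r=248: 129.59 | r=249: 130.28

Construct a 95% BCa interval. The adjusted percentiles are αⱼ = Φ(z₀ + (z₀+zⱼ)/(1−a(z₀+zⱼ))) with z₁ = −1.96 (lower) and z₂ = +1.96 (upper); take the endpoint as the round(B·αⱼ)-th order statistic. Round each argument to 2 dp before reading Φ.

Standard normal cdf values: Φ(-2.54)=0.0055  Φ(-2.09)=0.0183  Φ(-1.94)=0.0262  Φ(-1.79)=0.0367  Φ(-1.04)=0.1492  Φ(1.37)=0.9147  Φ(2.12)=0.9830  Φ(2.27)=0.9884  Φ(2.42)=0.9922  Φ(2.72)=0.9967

Lower: z₀ + z₁ = 0.111 + (-1.960) = -1.849; 1 − a(z₀+z₁) = 1 − (-0.016)(-1.849) = 0.9704; argument = 0.111 + (-1.849)/0.9704 = -1.7944 → -1.79.
α₁ = Φ(-1.79) = 0.0367; rank = round(250 × 0.0367) = 9; θ*₍9₎ = 114.10.
Upper: z₀ + z₂ = 2.071; 1 − a(z₀+z₂) = 1.0331; argument = 2.1156 → 2.12; α₂ = 0.9830; rank = 246; θ*₍246₎ = 128.73.

(114.10, 128.73)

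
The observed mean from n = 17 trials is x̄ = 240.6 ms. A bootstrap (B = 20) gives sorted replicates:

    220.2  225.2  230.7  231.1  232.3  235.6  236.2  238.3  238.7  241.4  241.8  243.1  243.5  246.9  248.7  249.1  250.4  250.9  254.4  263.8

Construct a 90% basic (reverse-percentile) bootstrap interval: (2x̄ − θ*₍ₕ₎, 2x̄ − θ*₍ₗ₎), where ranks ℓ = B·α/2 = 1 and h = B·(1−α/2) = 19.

(226.8, 261.0)

Percentile endpoints at ranks 1 and 19: θ*₍1₎ = 220.2, θ*₍19₎ = 254.4.
Basic interval reflects these around x̄:
  lower = 2 × 240.6 − 254.4 = 226.8
  upper = 2 × 240.6 − 220.2 = 261.0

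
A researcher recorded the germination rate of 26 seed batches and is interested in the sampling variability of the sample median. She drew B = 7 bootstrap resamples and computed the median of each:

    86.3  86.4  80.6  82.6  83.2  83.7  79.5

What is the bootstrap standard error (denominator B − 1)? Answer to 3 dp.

SE* = 2.611

Bootstrap SE is the standard deviation of the 7 replicate medians.
Mean of replicates: (86.3 + 86.4 + 80.6 + 82.6 + 83.2 + 83.7 + 79.5) / 7 = 582.3000 / 7 = 83.1857
Sum of squared deviations: (+3.1143)² + (+3.2143)² + (−2.5857)² + (−0.5857)² + (+0.0143)² + (+0.5143)² + (−3.6857)² = 40.9086
Variance = 40.9086 / 6 = 6.8181
SE* = √6.8181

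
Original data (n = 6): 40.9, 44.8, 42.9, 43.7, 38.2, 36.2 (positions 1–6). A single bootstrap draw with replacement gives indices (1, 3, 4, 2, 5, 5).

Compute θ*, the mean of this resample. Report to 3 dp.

Resample values: 40.9, 42.9, 43.7, 44.8, 38.2, 38.2.
Mean = (40.9 + 42.9 + 43.7 + 44.8 + 38.2 + 38.2) / 6 = 248.70 / 6 = 41.450

θ* = 41.450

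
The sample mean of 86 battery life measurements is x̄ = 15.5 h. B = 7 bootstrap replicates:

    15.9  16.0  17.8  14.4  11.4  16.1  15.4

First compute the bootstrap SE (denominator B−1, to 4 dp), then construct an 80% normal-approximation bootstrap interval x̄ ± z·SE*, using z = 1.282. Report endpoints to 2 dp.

Mean of replicates = 15.2857; sum of squared deviations = 23.7686; SE* = √(23.7686/6) = 1.9903
Margin = 1.282 × 1.9903 = 2.552
Interval: 15.5 ± 2.552

(12.95, 18.05)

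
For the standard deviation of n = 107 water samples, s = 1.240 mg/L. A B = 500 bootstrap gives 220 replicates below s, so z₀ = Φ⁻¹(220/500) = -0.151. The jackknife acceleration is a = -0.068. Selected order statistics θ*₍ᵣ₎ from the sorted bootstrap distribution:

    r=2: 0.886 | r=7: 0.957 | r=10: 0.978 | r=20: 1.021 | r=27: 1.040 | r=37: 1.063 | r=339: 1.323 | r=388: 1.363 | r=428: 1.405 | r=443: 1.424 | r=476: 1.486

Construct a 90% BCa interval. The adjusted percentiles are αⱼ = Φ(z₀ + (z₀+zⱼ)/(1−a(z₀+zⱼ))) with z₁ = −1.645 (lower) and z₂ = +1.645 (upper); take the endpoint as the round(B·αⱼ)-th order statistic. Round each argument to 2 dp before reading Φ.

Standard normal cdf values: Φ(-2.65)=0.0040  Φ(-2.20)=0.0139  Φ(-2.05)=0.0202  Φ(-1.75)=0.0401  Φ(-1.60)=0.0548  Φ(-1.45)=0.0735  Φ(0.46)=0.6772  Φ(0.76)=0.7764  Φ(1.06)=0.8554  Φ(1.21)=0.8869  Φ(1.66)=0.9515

(0.957, 1.424)

Lower: z₀ + z₁ = -0.151 + (-1.645) = -1.796; 1 − a(z₀+z₁) = 1 − (-0.068)(-1.796) = 0.8779; argument = -0.151 + (-1.796)/0.8779 = -2.1969 → -2.20.
α₁ = Φ(-2.20) = 0.0139; rank = round(500 × 0.0139) = 7; θ*₍7₎ = 0.957.
Upper: z₀ + z₂ = 1.494; 1 − a(z₀+z₂) = 1.1016; argument = 1.2052 → 1.21; α₂ = 0.8869; rank = 443; θ*₍443₎ = 1.424.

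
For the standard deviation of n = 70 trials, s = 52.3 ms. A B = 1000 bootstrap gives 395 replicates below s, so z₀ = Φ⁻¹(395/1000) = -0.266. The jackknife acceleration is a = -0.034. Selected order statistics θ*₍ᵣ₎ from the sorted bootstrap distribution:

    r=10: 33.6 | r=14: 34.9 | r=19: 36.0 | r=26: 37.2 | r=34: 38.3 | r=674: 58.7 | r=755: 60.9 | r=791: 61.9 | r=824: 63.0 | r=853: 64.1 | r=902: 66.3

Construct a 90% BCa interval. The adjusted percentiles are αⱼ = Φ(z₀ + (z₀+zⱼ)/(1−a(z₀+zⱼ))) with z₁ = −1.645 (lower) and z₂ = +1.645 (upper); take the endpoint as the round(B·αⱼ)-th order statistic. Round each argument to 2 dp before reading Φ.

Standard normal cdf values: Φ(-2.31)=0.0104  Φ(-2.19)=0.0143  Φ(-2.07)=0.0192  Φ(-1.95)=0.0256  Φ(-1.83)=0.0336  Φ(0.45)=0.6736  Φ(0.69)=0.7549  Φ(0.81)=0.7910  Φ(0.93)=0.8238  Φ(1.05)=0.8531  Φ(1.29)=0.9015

Lower: z₀ + z₁ = -0.266 + (-1.645) = -1.911; 1 − a(z₀+z₁) = 1 − (-0.034)(-1.911) = 0.9350; argument = -0.266 + (-1.911)/0.9350 = -2.3098 → -2.31.
α₁ = Φ(-2.31) = 0.0104; rank = round(1000 × 0.0104) = 10; θ*₍10₎ = 33.6.
Upper: z₀ + z₂ = 1.379; 1 − a(z₀+z₂) = 1.0469; argument = 1.0512 → 1.05; α₂ = 0.8531; rank = 853; θ*₍853₎ = 64.1.

(33.6, 64.1)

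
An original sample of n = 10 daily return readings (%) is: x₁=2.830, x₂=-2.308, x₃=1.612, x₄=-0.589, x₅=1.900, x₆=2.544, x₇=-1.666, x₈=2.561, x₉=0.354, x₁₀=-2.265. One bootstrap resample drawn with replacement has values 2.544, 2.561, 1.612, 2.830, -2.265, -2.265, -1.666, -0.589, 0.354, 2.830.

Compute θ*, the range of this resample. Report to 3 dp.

θ* = 5.095

Range = 2.830 − -2.265 = 5.095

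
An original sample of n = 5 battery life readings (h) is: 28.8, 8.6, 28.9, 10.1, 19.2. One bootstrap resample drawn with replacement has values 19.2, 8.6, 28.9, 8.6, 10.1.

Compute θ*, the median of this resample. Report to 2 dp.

θ* = 10.10

Sorted: 8.6, 8.6, 10.1, 19.2, 28.9
Median = middle value = 10.10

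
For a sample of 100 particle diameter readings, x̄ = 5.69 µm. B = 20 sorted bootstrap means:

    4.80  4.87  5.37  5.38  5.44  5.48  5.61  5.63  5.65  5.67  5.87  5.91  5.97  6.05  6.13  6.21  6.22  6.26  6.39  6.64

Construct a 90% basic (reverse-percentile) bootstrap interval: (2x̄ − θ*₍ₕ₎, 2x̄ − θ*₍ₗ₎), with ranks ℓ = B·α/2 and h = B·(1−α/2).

Percentile endpoints at ranks 1 and 19: θ*₍1₎ = 4.80, θ*₍19₎ = 6.39.
Basic interval reflects these around x̄:
  lower = 2 × 5.69 − 6.39 = 4.99
  upper = 2 × 5.69 − 4.80 = 6.58

(4.99, 6.58)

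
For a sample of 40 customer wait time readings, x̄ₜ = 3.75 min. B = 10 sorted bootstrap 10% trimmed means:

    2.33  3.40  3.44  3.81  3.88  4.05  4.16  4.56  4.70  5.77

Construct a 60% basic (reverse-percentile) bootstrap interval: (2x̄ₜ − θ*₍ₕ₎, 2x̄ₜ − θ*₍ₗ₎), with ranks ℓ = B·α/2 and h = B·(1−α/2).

Percentile endpoints at ranks 2 and 8: θ*₍2₎ = 3.40, θ*₍8₎ = 4.56.
Basic interval reflects these around x̄ₜ:
  lower = 2 × 3.75 − 4.56 = 2.94
  upper = 2 × 3.75 − 3.40 = 4.10

(2.94, 4.10)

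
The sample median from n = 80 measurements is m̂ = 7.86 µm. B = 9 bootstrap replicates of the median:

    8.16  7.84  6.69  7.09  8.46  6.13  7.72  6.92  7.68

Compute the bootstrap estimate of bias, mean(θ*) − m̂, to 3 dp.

bias = −0.450

mean(θ*) = (8.16 + 7.84 + 6.69 + 7.09 + 8.46 + 6.13 + 7.72 + 6.92 + 7.68) / 9 = 7.4100
bias = 7.4100 − 7.86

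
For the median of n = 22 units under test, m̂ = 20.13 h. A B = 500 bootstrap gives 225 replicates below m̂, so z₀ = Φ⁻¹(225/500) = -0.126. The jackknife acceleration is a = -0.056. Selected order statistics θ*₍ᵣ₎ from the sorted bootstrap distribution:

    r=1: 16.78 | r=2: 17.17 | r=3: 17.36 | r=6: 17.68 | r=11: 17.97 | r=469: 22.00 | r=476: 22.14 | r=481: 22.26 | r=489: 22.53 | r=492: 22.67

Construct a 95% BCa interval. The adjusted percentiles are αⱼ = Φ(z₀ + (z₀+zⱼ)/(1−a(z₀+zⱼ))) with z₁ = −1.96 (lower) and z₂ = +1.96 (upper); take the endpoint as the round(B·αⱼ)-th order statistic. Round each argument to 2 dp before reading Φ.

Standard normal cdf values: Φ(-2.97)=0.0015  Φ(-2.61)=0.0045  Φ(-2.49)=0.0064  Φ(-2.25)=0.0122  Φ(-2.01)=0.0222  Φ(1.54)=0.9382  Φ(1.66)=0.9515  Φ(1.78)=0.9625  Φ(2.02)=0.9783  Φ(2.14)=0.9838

(17.36, 22.00)

Lower: z₀ + z₁ = -0.126 + (-1.960) = -2.086; 1 − a(z₀+z₁) = 1 − (-0.056)(-2.086) = 0.8832; argument = -0.126 + (-2.086)/0.8832 = -2.4879 → -2.49.
α₁ = Φ(-2.49) = 0.0064; rank = round(500 × 0.0064) = 3; θ*₍3₎ = 17.36.
Upper: z₀ + z₂ = 1.834; 1 − a(z₀+z₂) = 1.1027; argument = 1.5372 → 1.54; α₂ = 0.9382; rank = 469; θ*₍469₎ = 22.00.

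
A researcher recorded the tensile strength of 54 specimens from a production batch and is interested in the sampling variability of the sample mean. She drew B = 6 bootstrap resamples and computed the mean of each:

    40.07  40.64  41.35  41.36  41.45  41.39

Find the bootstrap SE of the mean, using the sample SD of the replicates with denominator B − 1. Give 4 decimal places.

SE* = 0.5639

Bootstrap SE is the standard deviation of the 6 replicate means.
Mean of replicates: (40.07 + 40.64 + 41.35 + 41.36 + 41.45 + 41.39) / 6 = 246.26000 / 6 = 41.04333
Sum of squared deviations: (−0.97333)² + (−0.40333)² + (+0.30667)² + (+0.31667)² + (+0.40667)² + (+0.34667)² = 1.58993
Variance = 1.58993 / 5 = 0.31799
SE* = √0.31799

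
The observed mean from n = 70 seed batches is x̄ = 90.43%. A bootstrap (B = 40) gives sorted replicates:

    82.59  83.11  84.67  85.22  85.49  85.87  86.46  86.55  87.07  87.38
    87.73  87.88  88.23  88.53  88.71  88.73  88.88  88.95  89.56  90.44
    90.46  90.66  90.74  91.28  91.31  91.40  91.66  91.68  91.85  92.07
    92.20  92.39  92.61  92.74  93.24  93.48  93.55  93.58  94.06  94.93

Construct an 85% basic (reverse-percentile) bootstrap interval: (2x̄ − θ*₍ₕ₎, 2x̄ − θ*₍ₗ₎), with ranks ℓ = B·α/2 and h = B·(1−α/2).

Percentile endpoints at ranks 3 and 37: θ*₍3₎ = 84.67, θ*₍37₎ = 93.55.
Basic interval reflects these around x̄:
  lower = 2 × 90.43 − 93.55 = 87.31
  upper = 2 × 90.43 − 84.67 = 96.19

(87.31, 96.19)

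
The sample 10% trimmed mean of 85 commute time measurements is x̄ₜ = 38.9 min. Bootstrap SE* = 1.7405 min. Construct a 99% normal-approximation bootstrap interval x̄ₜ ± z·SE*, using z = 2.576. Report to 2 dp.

Margin = 2.576 × 1.7405 = 4.484
Interval: 38.9 ± 4.484

(34.42, 43.38)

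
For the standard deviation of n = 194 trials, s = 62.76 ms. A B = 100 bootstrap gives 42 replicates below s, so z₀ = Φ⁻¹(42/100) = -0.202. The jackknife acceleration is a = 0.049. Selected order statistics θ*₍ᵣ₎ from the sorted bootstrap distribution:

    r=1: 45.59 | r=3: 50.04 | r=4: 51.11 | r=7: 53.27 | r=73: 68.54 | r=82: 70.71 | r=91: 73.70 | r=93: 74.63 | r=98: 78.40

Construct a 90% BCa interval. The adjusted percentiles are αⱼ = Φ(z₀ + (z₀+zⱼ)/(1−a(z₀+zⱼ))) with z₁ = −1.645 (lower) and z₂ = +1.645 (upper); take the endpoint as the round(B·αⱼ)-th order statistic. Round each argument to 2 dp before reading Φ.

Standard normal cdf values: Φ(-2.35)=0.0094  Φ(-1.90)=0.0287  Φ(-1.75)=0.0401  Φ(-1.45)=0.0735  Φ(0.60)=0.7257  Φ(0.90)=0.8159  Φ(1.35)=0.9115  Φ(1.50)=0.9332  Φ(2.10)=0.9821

Lower: z₀ + z₁ = -0.202 + (-1.645) = -1.847; 1 − a(z₀+z₁) = 1 − (0.049)(-1.847) = 1.0905; argument = -0.202 + (-1.847)/1.0905 = -1.8957 → -1.90.
α₁ = Φ(-1.90) = 0.0287; rank = round(100 × 0.0287) = 3; θ*₍3₎ = 50.04.
Upper: z₀ + z₂ = 1.443; 1 − a(z₀+z₂) = 0.9293; argument = 1.3508 → 1.35; α₂ = 0.9115; rank = 91; θ*₍91₎ = 73.70.

(50.04, 73.70)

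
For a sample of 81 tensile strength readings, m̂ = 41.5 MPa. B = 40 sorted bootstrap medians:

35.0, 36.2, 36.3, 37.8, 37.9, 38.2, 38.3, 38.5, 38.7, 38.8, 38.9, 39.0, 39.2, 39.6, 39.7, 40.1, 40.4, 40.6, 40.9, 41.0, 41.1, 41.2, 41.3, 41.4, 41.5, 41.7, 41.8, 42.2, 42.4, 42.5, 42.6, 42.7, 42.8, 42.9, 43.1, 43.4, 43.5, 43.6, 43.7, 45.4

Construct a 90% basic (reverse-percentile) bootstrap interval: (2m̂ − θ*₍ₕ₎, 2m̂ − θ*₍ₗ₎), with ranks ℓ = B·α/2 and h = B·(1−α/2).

Percentile endpoints at ranks 2 and 38: θ*₍2₎ = 36.2, θ*₍38₎ = 43.6.
Basic interval reflects these around m̂:
  lower = 2 × 41.5 − 43.6 = 39.4
  upper = 2 × 41.5 − 36.2 = 46.8

(39.4, 46.8)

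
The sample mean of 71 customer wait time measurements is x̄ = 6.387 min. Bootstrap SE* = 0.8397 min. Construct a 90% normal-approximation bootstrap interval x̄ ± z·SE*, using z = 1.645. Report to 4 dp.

(5.0057, 7.7683)

Margin = 1.645 × 0.8397 = 1.38131
Interval: 6.387 ± 1.38131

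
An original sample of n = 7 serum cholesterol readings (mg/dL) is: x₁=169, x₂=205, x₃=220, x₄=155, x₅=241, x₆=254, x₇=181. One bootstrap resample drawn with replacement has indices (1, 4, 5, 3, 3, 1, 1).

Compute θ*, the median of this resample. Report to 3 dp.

θ* = 169.000

Resample values: 169, 155, 241, 220, 220, 169, 169.
Sorted: 155, 169, 169, 169, 220, 220, 241
Median = middle value = 169.000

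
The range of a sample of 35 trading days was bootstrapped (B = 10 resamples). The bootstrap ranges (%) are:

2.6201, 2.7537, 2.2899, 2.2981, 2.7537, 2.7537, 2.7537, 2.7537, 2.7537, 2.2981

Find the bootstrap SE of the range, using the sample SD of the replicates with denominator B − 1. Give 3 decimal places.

Bootstrap SE is the standard deviation of the 10 replicate ranges.
Mean of replicates: (2.6201 + 2.7537 + 2.2899 + 2.2981 + 2.7537 + 2.7537 + 2.7537 + 2.7537 + 2.7537 + 2.2981) / 10 = 26.02840 / 10 = 2.60284
Sum of squared deviations: (+0.01726)² + (+0.15086)² + (−0.31294)² + (−0.30474)² + (+0.15086)² + (+0.15086)² + (+0.15086)² + (+0.15086)² + (+0.15086)² + (−0.30474)² = 0.42051
Variance = 0.42051 / 9 = 0.04672
SE* = √0.04672

SE* = 0.216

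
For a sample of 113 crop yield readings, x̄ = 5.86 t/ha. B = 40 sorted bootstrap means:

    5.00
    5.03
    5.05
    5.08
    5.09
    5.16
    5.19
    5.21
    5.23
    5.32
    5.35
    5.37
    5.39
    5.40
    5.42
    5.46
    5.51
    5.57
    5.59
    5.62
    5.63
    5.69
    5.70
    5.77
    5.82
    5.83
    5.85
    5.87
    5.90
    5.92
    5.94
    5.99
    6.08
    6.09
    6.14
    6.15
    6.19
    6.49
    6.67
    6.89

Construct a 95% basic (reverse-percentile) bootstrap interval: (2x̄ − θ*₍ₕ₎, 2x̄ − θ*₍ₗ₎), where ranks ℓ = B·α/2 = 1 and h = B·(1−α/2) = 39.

(5.05, 6.72)

Percentile endpoints at ranks 1 and 39: θ*₍1₎ = 5.00, θ*₍39₎ = 6.67.
Basic interval reflects these around x̄:
  lower = 2 × 5.86 − 6.67 = 5.05
  upper = 2 × 5.86 − 5.00 = 6.72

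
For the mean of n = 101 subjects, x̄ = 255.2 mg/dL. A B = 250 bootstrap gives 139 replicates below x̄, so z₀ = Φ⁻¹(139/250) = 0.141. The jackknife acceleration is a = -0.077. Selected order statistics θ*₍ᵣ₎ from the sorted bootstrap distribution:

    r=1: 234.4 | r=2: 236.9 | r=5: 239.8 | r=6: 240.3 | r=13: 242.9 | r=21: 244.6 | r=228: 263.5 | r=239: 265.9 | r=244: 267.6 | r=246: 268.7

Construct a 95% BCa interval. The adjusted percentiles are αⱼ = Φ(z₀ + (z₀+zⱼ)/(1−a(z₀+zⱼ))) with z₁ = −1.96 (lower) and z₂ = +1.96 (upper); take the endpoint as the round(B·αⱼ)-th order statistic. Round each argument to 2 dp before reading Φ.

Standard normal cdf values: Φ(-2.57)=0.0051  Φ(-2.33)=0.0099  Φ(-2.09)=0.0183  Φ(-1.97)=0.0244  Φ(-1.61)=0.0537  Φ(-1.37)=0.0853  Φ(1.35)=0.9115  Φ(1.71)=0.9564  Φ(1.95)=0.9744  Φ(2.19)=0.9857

Lower: z₀ + z₁ = 0.141 + (-1.960) = -1.819; 1 − a(z₀+z₁) = 1 − (-0.077)(-1.819) = 0.8599; argument = 0.141 + (-1.819)/0.8599 = -1.9743 → -1.97.
α₁ = Φ(-1.97) = 0.0244; rank = round(250 × 0.0244) = 6; θ*₍6₎ = 240.3.
Upper: z₀ + z₂ = 2.101; 1 − a(z₀+z₂) = 1.1618; argument = 1.9494 → 1.95; α₂ = 0.9744; rank = 244; θ*₍244₎ = 267.6.

(240.3, 267.6)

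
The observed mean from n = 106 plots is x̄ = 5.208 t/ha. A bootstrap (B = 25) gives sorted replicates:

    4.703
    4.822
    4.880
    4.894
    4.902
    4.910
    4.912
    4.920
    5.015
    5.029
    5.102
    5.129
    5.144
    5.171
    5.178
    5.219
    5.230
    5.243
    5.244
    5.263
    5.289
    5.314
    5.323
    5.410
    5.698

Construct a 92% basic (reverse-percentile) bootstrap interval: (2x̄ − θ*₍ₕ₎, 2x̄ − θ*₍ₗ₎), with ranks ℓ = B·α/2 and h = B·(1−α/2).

(5.006, 5.713)

Percentile endpoints at ranks 1 and 24: θ*₍1₎ = 4.703, θ*₍24₎ = 5.410.
Basic interval reflects these around x̄:
  lower = 2 × 5.208 − 5.410 = 5.006
  upper = 2 × 5.208 − 4.703 = 5.713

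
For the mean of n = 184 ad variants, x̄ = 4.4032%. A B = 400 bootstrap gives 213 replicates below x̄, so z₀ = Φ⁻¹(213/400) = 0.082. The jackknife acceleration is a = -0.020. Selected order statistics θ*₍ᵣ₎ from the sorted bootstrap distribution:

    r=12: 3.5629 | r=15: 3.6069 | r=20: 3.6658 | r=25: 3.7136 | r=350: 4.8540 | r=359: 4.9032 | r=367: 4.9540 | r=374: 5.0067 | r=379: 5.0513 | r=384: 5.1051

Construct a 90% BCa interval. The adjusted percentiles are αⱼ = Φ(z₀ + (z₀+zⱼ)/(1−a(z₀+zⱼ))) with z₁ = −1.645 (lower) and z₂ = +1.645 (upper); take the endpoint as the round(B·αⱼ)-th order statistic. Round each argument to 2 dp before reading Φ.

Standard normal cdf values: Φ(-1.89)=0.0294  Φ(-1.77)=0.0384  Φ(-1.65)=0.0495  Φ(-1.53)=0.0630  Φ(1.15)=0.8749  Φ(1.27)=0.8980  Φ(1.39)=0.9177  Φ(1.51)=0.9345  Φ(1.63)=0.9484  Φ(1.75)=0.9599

(3.7136, 5.1051)

Lower: z₀ + z₁ = 0.082 + (-1.645) = -1.563; 1 − a(z₀+z₁) = 1 − (-0.020)(-1.563) = 0.9687; argument = 0.082 + (-1.563)/0.9687 = -1.5314 → -1.53.
α₁ = Φ(-1.53) = 0.0630; rank = round(400 × 0.0630) = 25; θ*₍25₎ = 3.7136.
Upper: z₀ + z₂ = 1.727; 1 − a(z₀+z₂) = 1.0345; argument = 1.7513 → 1.75; α₂ = 0.9599; rank = 384; θ*₍384₎ = 5.1051.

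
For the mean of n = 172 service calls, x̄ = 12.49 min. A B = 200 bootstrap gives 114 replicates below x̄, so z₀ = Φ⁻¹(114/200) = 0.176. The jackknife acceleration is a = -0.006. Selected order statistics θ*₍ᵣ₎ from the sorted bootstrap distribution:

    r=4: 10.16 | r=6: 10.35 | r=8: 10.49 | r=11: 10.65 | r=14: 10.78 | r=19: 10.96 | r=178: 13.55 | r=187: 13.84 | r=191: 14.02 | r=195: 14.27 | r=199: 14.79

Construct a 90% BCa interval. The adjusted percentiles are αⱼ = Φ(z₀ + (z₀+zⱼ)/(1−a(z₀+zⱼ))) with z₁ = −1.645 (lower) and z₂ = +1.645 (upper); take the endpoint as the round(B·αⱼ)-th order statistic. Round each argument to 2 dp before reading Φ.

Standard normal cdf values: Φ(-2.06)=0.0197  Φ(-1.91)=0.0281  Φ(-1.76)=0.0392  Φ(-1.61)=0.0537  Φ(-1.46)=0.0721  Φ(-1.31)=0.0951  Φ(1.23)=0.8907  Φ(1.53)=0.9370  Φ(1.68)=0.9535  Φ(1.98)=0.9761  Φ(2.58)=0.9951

Lower: z₀ + z₁ = 0.176 + (-1.645) = -1.469; 1 − a(z₀+z₁) = 1 − (-0.006)(-1.469) = 0.9912; argument = 0.176 + (-1.469)/0.9912 = -1.3061 → -1.31.
α₁ = Φ(-1.31) = 0.0951; rank = round(200 × 0.0951) = 19; θ*₍19₎ = 10.96.
Upper: z₀ + z₂ = 1.821; 1 − a(z₀+z₂) = 1.0109; argument = 1.9773 → 1.98; α₂ = 0.9761; rank = 195; θ*₍195₎ = 14.27.

(10.96, 14.27)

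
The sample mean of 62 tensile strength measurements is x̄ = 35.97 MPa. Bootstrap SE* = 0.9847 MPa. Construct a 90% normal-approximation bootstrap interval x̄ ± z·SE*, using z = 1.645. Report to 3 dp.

Margin = 1.645 × 0.9847 = 1.6198
Interval: 35.97 ± 1.6198

(34.350, 37.590)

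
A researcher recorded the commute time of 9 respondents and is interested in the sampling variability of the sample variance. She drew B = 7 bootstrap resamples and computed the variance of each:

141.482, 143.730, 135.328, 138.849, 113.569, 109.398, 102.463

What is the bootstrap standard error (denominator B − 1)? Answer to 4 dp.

SE* = 17.2683

Bootstrap SE is the standard deviation of the 7 replicate variances.
Mean of replicates: (141.482 + 143.730 + 135.328 + 138.849 + 113.569 + 109.398 + 102.463) / 7 = 884.81900 / 7 = 126.40271
Sum of squared deviations: (+15.07929)² + (+17.32729)² + (+8.92529)² + (+12.44629)² + (−12.83371)² + (−17.00471)² + (−23.93971)² = 1789.16489
Variance = 1789.16489 / 6 = 298.19415
SE* = √298.19415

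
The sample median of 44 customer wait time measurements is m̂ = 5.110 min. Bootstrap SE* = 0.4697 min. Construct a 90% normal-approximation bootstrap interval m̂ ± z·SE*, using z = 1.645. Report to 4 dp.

Margin = 1.645 × 0.4697 = 0.77266
Interval: 5.110 ± 0.77266

(4.3373, 5.8827)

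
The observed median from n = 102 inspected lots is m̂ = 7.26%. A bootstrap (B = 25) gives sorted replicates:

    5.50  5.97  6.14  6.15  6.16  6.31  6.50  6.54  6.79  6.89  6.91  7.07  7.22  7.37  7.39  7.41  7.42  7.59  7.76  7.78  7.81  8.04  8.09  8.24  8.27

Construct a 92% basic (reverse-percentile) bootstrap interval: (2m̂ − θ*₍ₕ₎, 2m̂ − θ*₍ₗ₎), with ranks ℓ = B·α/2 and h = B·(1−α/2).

(6.28, 9.02)

Percentile endpoints at ranks 1 and 24: θ*₍1₎ = 5.50, θ*₍24₎ = 8.24.
Basic interval reflects these around m̂:
  lower = 2 × 7.26 − 8.24 = 6.28
  upper = 2 × 7.26 − 5.50 = 9.02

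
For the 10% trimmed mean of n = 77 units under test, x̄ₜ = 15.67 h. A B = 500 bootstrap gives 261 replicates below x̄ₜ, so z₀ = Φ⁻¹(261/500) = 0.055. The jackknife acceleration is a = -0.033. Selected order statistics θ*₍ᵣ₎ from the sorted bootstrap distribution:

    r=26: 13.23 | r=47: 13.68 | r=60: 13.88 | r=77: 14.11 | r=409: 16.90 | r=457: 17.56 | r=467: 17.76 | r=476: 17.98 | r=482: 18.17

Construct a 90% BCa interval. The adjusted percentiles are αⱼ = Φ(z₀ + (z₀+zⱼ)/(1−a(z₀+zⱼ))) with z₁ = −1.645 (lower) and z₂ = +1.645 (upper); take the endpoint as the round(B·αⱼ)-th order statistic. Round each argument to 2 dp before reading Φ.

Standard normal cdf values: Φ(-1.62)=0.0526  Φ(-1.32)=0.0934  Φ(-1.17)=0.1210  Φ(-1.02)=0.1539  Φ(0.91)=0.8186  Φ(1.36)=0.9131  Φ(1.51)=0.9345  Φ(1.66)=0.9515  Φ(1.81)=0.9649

Lower: z₀ + z₁ = 0.055 + (-1.645) = -1.590; 1 − a(z₀+z₁) = 1 − (-0.033)(-1.590) = 0.9475; argument = 0.055 + (-1.590)/0.9475 = -1.6230 → -1.62.
α₁ = Φ(-1.62) = 0.0526; rank = round(500 × 0.0526) = 26; θ*₍26₎ = 13.23.
Upper: z₀ + z₂ = 1.700; 1 − a(z₀+z₂) = 1.0561; argument = 1.6647 → 1.66; α₂ = 0.9515; rank = 476; θ*₍476₎ = 17.98.

(13.23, 17.98)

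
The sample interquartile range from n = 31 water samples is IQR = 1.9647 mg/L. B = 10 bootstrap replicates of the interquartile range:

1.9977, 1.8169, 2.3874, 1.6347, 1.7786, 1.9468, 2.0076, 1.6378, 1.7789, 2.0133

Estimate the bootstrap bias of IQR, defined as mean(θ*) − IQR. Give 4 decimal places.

mean(θ*) = (1.9977 + 1.8169 + 2.3874 + 1.6347 + 1.7786 + 1.9468 + 2.0076 + 1.6378 + 1.7789 + 2.0133) / 10 = 1.89997
bias = 1.89997 − 1.9647

bias = −0.0647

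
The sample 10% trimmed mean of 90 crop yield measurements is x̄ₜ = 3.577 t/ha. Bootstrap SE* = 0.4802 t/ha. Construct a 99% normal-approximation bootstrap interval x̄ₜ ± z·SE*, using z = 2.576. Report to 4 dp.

Margin = 2.576 × 0.4802 = 1.23700
Interval: 3.577 ± 1.23700

(2.3400, 4.8140)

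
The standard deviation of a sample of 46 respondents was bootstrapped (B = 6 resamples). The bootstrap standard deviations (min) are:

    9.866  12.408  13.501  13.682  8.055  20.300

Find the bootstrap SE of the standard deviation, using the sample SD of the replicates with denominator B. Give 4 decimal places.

SE* = 3.8433

Bootstrap SE is the standard deviation of the 6 replicate standard deviations.
Mean of replicates: (9.866 + 12.408 + 13.501 + 13.682 + 8.055 + 20.300) / 6 = 77.81200 / 6 = 12.96867
Sum of squared deviations: (−3.10267)² + (−0.56067)² + (+0.53233)² + (+0.71333)² + (−4.91367)² + (+7.33133)² = 88.62568
Variance = 88.62568 / 6 = 14.77095
SE* = √14.77095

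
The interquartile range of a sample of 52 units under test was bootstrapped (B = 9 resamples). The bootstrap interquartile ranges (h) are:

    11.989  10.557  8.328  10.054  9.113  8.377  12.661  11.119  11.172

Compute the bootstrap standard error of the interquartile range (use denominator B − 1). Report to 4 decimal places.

SE* = 1.5383

Bootstrap SE is the standard deviation of the 9 replicate interquartile ranges.
Mean of replicates: (11.989 + 10.557 + 8.328 + 10.054 + 9.113 + 8.377 + 12.661 + 11.119 + 11.172) / 9 = 93.37000 / 9 = 10.37444
Sum of squared deviations: (+1.61456)² + (+0.18256)² + (−2.04644)² + (−0.32044)² + (−1.26144)² + (−1.99744)² + (+2.28656)² + (+0.74456)² + (+0.79756)² = 18.93056
Variance = 18.93056 / 8 = 2.36632
SE* = √2.36632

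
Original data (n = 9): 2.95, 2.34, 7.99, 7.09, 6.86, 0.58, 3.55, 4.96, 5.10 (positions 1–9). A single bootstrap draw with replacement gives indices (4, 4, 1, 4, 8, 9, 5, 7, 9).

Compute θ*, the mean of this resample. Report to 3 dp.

θ* = 5.532

Resample values: 7.09, 7.09, 2.95, 7.09, 4.96, 5.10, 6.86, 3.55, 5.10.
Mean = (7.09 + 7.09 + 2.95 + 7.09 + 4.96 + 5.10 + 6.86 + 3.55 + 5.10) / 9 = 49.790 / 9 = 5.532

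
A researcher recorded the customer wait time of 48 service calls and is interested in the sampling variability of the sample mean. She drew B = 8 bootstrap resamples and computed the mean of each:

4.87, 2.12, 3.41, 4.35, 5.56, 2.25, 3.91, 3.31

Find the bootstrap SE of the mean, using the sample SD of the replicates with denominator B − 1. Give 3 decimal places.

SE* = 1.203

Bootstrap SE is the standard deviation of the 8 replicate means.
Mean of replicates: (4.87 + 2.12 + 3.41 + 4.35 + 5.56 + 2.25 + 3.91 + 3.31) / 8 = 29.7800 / 8 = 3.7225
Sum of squared deviations: (+1.1475)² + (−1.6025)² + (−0.3125)² + (+0.6275)² + (+1.8375)² + (−1.4725)² + (+0.1875)² + (−0.4125)² = 10.1261
Variance = 10.1261 / 7 = 1.4466
SE* = √1.4466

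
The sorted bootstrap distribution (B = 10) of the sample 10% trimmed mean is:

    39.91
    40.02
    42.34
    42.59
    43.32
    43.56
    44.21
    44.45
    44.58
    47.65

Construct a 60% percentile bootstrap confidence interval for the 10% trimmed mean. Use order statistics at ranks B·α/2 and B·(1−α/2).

(40.02, 44.45)

α = 0.40; lower rank = 10 × 0.200 = 2; upper rank = 10 × 0.800 = 8.
The 2nd smallest replicate is 40.02; the 8th is 44.45.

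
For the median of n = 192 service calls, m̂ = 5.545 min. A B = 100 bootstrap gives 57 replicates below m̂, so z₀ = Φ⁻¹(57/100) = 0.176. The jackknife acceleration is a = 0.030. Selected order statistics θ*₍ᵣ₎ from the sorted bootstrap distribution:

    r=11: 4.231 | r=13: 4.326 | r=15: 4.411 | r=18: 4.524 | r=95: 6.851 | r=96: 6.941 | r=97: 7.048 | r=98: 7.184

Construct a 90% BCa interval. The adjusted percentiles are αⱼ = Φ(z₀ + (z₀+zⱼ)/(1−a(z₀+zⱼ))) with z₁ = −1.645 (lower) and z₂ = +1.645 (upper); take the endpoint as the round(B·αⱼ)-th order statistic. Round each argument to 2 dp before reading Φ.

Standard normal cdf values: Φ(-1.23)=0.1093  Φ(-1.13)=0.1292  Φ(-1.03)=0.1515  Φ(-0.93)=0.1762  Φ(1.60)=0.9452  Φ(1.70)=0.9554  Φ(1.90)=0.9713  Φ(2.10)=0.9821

(4.231, 7.184)

Lower: z₀ + z₁ = 0.176 + (-1.645) = -1.469; 1 − a(z₀+z₁) = 1 − (0.030)(-1.469) = 1.0441; argument = 0.176 + (-1.469)/1.0441 = -1.2310 → -1.23.
α₁ = Φ(-1.23) = 0.1093; rank = round(100 × 0.1093) = 11; θ*₍11₎ = 4.231.
Upper: z₀ + z₂ = 1.821; 1 − a(z₀+z₂) = 0.9454; argument = 2.1022 → 2.10; α₂ = 0.9821; rank = 98; θ*₍98₎ = 7.184.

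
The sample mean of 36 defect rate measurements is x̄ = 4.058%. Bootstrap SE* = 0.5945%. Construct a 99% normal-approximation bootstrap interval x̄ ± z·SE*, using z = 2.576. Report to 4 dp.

(2.5266, 5.5894)

Margin = 2.576 × 0.5945 = 1.53143
Interval: 4.058 ± 1.53143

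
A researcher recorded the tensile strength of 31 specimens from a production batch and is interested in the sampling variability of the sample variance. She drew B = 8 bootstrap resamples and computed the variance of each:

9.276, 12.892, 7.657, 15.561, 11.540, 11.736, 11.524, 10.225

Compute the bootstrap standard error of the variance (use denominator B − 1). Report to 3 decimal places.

Bootstrap SE is the standard deviation of the 8 replicate variances.
Mean of replicates: (9.276 + 12.892 + 7.657 + 15.561 + 11.540 + 11.736 + 11.524 + 10.225) / 8 = 90.4110 / 8 = 11.3014
Sum of squared deviations: (−2.0254)² + (+1.5906)² + (−3.6444)² + (+4.2596)² + (+0.2386)² + (+0.4346)² + (+0.2226)² + (−1.0764)² = 39.5121
Variance = 39.5121 / 7 = 5.6446
SE* = √5.6446

SE* = 2.376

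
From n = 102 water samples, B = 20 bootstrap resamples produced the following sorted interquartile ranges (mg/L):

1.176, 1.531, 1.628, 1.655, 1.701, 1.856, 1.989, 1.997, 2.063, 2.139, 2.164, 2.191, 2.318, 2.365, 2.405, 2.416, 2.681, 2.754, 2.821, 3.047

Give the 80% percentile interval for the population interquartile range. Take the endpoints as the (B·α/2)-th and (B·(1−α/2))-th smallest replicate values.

(1.531, 2.754)

α = 0.20; lower rank = 20 × 0.100 = 2; upper rank = 20 × 0.900 = 18.
The 2nd smallest replicate is 1.531; the 18th is 2.754.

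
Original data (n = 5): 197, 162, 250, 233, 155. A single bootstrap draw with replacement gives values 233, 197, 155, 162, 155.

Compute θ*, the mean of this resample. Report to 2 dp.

θ* = 180.40

Mean = (233 + 197 + 155 + 162 + 155) / 5 = 902.0 / 5 = 180.40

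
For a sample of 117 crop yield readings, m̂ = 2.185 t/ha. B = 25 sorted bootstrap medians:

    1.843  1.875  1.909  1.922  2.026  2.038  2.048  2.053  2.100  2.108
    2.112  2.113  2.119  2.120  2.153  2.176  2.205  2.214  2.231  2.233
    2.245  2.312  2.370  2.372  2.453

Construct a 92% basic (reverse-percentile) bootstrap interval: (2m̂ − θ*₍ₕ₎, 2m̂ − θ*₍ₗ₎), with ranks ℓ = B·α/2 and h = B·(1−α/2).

Percentile endpoints at ranks 1 and 24: θ*₍1₎ = 1.843, θ*₍24₎ = 2.372.
Basic interval reflects these around m̂:
  lower = 2 × 2.185 − 2.372 = 1.998
  upper = 2 × 2.185 − 1.843 = 2.527

(1.998, 2.527)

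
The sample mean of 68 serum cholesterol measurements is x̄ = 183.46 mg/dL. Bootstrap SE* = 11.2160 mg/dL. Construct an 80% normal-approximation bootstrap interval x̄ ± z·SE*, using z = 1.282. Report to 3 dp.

(169.081, 197.839)

Margin = 1.282 × 11.2160 = 14.3789
Interval: 183.46 ± 14.3789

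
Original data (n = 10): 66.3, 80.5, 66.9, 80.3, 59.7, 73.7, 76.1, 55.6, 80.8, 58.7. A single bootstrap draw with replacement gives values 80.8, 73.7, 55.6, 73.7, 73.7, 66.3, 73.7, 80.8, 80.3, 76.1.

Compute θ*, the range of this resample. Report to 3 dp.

Range = 80.8 − 55.6 = 25.200

θ* = 25.200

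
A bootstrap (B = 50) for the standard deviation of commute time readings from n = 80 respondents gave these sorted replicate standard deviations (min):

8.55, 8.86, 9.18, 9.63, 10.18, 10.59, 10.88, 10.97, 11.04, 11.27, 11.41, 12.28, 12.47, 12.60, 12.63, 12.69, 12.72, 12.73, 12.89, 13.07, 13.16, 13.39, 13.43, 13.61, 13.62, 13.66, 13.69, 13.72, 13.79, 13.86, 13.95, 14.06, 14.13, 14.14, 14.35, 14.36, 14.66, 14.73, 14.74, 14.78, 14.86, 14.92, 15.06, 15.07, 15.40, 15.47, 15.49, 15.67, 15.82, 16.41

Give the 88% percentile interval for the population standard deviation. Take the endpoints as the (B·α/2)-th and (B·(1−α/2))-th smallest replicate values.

α = 0.12; lower rank = 50 × 0.060 = 3; upper rank = 50 × 0.940 = 47.
The 3rd smallest replicate is 9.18; the 47th is 15.49.

(9.18, 15.49)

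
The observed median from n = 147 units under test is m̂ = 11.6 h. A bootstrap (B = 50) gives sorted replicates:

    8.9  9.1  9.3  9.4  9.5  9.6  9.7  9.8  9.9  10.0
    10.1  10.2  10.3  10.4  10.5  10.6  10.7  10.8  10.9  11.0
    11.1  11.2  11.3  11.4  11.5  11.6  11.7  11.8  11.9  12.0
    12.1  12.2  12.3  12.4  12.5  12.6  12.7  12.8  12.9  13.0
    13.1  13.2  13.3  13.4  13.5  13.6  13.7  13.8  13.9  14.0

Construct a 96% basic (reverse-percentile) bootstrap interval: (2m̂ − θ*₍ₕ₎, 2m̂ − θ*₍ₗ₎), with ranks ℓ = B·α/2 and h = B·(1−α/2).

(9.3, 14.3)

Percentile endpoints at ranks 1 and 49: θ*₍1₎ = 8.9, θ*₍49₎ = 13.9.
Basic interval reflects these around m̂:
  lower = 2 × 11.6 − 13.9 = 9.3
  upper = 2 × 11.6 − 8.9 = 14.3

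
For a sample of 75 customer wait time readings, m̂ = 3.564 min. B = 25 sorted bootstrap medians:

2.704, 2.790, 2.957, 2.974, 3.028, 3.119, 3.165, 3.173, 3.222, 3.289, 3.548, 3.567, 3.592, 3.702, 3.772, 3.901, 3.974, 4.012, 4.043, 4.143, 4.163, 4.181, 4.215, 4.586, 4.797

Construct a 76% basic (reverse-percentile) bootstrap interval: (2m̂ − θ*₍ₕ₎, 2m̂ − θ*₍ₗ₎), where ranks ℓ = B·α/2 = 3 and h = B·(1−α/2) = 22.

Percentile endpoints at ranks 3 and 22: θ*₍3₎ = 2.957, θ*₍22₎ = 4.181.
Basic interval reflects these around m̂:
  lower = 2 × 3.564 − 4.181 = 2.947
  upper = 2 × 3.564 − 2.957 = 4.171

(2.947, 4.171)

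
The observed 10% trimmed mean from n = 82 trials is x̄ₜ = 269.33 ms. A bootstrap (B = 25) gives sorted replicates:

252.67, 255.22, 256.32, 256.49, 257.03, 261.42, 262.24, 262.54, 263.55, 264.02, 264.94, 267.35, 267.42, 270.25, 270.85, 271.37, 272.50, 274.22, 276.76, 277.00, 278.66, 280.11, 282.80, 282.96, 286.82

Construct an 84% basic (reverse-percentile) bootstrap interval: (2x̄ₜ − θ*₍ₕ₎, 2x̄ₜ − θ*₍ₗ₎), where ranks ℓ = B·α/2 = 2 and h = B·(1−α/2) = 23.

(255.86, 283.44)

Percentile endpoints at ranks 2 and 23: θ*₍2₎ = 255.22, θ*₍23₎ = 282.80.
Basic interval reflects these around x̄ₜ:
  lower = 2 × 269.33 − 282.80 = 255.86
  upper = 2 × 269.33 − 255.22 = 283.44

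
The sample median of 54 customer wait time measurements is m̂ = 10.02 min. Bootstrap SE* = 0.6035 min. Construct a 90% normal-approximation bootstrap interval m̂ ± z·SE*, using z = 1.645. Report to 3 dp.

(9.027, 11.013)

Margin = 1.645 × 0.6035 = 0.9928
Interval: 10.02 ± 0.9928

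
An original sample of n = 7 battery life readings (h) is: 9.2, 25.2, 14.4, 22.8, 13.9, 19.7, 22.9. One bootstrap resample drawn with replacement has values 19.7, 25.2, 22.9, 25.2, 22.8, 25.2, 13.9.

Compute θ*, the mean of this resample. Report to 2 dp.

θ* = 22.13

Mean = (19.7 + 25.2 + 22.9 + 25.2 + 22.8 + 25.2 + 13.9) / 7 = 154.90 / 7 = 22.13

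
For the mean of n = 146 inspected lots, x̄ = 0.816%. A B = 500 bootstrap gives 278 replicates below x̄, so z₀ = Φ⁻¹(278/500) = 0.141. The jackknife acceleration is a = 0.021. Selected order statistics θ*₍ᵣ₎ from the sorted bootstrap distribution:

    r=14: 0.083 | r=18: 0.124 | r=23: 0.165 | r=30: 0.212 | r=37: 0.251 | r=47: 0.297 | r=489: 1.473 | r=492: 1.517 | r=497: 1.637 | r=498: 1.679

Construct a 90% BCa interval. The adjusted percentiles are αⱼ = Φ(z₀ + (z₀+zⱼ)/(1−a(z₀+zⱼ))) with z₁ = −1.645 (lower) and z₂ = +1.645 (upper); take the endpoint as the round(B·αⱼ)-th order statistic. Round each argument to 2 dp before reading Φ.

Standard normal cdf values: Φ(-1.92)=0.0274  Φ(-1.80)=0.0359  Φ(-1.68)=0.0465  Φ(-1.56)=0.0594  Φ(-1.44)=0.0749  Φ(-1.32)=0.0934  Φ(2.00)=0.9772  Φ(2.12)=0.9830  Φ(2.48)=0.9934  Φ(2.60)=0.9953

Lower: z₀ + z₁ = 0.141 + (-1.645) = -1.504; 1 − a(z₀+z₁) = 1 − (0.021)(-1.504) = 1.0316; argument = 0.141 + (-1.504)/1.0316 = -1.3170 → -1.32.
α₁ = Φ(-1.32) = 0.0934; rank = round(500 × 0.0934) = 47; θ*₍47₎ = 0.297.
Upper: z₀ + z₂ = 1.786; 1 − a(z₀+z₂) = 0.9625; argument = 1.9966 → 2.00; α₂ = 0.9772; rank = 489; θ*₍489₎ = 1.473.

(0.297, 1.473)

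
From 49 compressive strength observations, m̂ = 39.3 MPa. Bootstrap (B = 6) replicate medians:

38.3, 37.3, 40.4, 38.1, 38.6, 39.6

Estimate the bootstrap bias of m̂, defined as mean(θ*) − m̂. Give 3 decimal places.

mean(θ*) = (38.3 + 37.3 + 40.4 + 38.1 + 38.6 + 39.6) / 6 = 38.7167
bias = 38.7167 − 39.3

bias = −0.583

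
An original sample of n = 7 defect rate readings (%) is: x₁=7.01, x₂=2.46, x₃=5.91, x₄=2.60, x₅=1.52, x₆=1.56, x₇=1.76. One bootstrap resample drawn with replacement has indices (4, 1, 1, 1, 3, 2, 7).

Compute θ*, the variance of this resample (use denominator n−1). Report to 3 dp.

Resample values: 2.60, 7.01, 7.01, 7.01, 5.91, 2.46, 1.76.
Mean = 4.8229; sum of squared deviations = 35.4379
s² = 35.4379 / 6 = 5.9063

θ* = 5.906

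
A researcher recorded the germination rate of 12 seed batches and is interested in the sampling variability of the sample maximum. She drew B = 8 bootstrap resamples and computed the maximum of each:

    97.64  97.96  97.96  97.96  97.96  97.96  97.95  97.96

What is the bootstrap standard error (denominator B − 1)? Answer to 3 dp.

Bootstrap SE is the standard deviation of the 8 replicate maximums.
Mean of replicates: (97.64 + 97.96 + 97.96 + 97.96 + 97.96 + 97.96 + 97.95 + 97.96) / 8 = 783.3500 / 8 = 97.9187
Sum of squared deviations: (−0.2787)² + (+0.0413)² + (+0.0413)² + (+0.0413)² + (+0.0413)² + (+0.0413)² + (+0.0313)² + (+0.0413)² = 0.0889
Variance = 0.0889 / 7 = 0.0127
SE* = √0.0127

SE* = 0.113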